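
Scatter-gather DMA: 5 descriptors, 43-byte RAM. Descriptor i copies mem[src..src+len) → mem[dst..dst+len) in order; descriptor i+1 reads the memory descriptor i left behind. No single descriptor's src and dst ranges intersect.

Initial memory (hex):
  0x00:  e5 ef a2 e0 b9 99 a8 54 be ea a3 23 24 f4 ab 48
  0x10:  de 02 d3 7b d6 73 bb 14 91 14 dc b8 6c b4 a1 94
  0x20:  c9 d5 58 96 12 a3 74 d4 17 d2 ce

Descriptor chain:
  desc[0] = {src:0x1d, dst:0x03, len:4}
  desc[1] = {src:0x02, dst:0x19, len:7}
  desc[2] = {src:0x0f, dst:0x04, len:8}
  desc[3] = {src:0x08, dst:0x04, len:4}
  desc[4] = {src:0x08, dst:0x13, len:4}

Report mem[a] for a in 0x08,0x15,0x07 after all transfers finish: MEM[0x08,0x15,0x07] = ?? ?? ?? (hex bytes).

MEM[0x08,0x15,0x07] = 7b 73 bb

#0 dst[0x03+4] := {0xb4,0xa1,0x94,0xc9}
#1 dst[0x19+7] := {0xa2,0xb4,0xa1,0x94,0xc9,0x54,0xbe}
#2 dst[0x04+8] := {0x48,0xde,0x02,0xd3,0x7b,0xd6,0x73,0xbb}
#3 dst[0x04+4] := {0x7b,0xd6,0x73,0xbb}
#4 dst[0x13+4] := {0x7b,0xd6,0x73,0xbb}
query mem[0x08]=0x7b, mem[0x15]=0x73, mem[0x07]=0xbb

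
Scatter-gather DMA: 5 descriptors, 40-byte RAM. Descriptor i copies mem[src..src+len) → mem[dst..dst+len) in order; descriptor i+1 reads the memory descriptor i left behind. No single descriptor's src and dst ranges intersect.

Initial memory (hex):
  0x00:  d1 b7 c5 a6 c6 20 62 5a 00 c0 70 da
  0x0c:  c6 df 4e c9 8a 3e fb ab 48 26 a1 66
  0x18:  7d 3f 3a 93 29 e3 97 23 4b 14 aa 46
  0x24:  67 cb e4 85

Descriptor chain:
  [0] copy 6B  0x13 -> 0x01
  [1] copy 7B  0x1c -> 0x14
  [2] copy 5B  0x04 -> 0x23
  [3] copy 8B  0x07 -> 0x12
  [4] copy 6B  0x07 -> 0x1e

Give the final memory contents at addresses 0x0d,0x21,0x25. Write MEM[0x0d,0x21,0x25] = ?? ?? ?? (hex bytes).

MEM[0x0d,0x21,0x25] = df 70 7d

[0] 0x13->0x01 len=6 : ab 48 26 a1 66 7d
[1] 0x1c->0x14 len=7 : 29 e3 97 23 4b 14 aa
[2] 0x04->0x23 len=5 : a1 66 7d 5a 00
[3] 0x07->0x12 len=8 : 5a 00 c0 70 da c6 df 4e
[4] 0x07->0x1e len=6 : 5a 00 c0 70 da c6
query mem[0x0d]=0xdf, mem[0x21]=0x70, mem[0x25]=0x7d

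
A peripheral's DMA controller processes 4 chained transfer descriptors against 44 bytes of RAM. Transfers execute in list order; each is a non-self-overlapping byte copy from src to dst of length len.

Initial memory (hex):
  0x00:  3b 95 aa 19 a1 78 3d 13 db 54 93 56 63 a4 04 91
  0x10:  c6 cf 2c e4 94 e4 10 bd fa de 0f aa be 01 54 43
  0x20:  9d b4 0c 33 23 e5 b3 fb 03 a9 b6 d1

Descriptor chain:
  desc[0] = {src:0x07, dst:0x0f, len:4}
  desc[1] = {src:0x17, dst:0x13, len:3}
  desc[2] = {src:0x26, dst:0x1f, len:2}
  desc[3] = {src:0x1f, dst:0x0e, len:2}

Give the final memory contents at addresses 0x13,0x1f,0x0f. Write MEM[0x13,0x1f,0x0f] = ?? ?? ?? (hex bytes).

D0: mem[0x0f..0x12] <- [13 db 54 93]
D1: mem[0x13..0x15] <- [bd fa de]
D2: mem[0x1f..0x20] <- [b3 fb]
D3: mem[0x0e..0x0f] <- [b3 fb]
query mem[0x13]=0xbd, mem[0x1f]=0xb3, mem[0x0f]=0xfb

MEM[0x13,0x1f,0x0f] = bd b3 fb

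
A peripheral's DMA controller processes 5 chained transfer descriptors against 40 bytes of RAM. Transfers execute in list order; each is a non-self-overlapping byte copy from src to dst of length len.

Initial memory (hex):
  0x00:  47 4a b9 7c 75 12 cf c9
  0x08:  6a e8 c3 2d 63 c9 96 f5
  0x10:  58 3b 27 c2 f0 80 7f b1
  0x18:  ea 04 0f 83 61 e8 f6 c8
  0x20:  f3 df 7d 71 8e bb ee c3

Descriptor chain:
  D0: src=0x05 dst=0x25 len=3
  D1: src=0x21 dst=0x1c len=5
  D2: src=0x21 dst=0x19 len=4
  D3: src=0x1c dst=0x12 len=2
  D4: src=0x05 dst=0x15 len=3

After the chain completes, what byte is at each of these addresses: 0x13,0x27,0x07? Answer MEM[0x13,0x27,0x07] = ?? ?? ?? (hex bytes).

  after D0: wrote 3B at 0x25 = 12cfc9
  after D1: wrote 5B at 0x1c = df7d718e12
  after D2: wrote 4B at 0x19 = df7d718e
  after D3: wrote 2B at 0x12 = 8e7d
  after D4: wrote 3B at 0x15 = 12cfc9
query mem[0x13]=0x7d, mem[0x27]=0xc9, mem[0x07]=0xc9

MEM[0x13,0x27,0x07] = 7d c9 c9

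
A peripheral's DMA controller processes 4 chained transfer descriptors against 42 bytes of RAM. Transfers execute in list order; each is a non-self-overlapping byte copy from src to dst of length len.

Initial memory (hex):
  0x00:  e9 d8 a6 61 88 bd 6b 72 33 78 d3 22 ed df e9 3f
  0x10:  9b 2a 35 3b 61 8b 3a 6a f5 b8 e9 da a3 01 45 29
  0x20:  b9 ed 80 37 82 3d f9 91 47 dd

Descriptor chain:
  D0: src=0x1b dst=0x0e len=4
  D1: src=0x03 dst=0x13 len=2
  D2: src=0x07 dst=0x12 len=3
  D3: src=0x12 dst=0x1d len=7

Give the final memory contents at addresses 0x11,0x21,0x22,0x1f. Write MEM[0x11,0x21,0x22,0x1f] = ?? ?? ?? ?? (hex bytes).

#0 dst[0x0e+4] := {0xda,0xa3,0x01,0x45}
#1 dst[0x13+2] := {0x61,0x88}
#2 dst[0x12+3] := {0x72,0x33,0x78}
#3 dst[0x1d+7] := {0x72,0x33,0x78,0x8b,0x3a,0x6a,0xf5}
query mem[0x11]=0x45, mem[0x21]=0x3a, mem[0x22]=0x6a, mem[0x1f]=0x78

MEM[0x11,0x21,0x22,0x1f] = 45 3a 6a 78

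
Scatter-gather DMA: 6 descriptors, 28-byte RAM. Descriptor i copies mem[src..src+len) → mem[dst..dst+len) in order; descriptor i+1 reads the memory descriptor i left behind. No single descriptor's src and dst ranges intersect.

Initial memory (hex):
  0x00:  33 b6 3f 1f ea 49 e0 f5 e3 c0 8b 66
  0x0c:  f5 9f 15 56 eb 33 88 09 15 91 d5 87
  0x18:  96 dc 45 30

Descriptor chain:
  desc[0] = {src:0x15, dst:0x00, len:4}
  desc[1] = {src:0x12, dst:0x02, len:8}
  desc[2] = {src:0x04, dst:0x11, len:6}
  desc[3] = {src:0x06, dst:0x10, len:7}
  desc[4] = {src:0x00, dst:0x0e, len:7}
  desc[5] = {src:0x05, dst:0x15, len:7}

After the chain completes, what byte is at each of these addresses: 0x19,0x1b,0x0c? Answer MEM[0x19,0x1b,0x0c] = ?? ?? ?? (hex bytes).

MEM[0x19,0x1b,0x0c] = dc 66 f5

D0: mem[0x00..0x03] <- [91 d5 87 96]
D1: mem[0x02..0x09] <- [88 09 15 91 d5 87 96 dc]
D2: mem[0x11..0x16] <- [15 91 d5 87 96 dc]
D3: mem[0x10..0x16] <- [d5 87 96 dc 8b 66 f5]
D4: mem[0x0e..0x14] <- [91 d5 88 09 15 91 d5]
D5: mem[0x15..0x1b] <- [91 d5 87 96 dc 8b 66]
query mem[0x19]=0xdc, mem[0x1b]=0x66, mem[0x0c]=0xf5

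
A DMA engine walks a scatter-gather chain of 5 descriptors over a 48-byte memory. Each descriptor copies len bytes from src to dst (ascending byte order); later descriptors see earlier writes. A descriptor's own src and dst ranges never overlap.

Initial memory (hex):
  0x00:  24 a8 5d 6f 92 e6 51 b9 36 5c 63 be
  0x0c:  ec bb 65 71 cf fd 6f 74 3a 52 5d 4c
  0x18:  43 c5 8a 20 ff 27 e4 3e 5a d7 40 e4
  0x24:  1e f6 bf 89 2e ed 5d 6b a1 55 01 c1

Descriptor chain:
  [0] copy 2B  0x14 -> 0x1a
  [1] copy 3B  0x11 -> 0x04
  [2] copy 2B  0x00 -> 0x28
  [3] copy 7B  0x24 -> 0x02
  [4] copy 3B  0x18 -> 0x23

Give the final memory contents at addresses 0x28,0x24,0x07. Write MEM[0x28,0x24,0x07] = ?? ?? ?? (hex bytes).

[0] 0x14->0x1a len=2 : 3a 52
[1] 0x11->0x04 len=3 : fd 6f 74
[2] 0x00->0x28 len=2 : 24 a8
[3] 0x24->0x02 len=7 : 1e f6 bf 89 24 a8 5d
[4] 0x18->0x23 len=3 : 43 c5 3a
query mem[0x28]=0x24, mem[0x24]=0xc5, mem[0x07]=0xa8

MEM[0x28,0x24,0x07] = 24 c5 a8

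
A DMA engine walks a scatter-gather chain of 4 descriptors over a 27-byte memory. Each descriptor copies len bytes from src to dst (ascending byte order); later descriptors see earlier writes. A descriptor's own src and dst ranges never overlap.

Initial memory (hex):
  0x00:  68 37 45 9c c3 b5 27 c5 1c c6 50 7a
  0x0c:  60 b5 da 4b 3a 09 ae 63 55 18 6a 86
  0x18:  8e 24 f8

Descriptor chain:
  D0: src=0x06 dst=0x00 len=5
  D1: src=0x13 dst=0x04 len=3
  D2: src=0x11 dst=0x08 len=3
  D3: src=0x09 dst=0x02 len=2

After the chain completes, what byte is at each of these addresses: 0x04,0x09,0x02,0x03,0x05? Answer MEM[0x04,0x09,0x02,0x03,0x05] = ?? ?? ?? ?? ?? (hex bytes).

[0] 0x06->0x00 len=5 : 27 c5 1c c6 50
[1] 0x13->0x04 len=3 : 63 55 18
[2] 0x11->0x08 len=3 : 09 ae 63
[3] 0x09->0x02 len=2 : ae 63
query mem[0x04]=0x63, mem[0x09]=0xae, mem[0x02]=0xae, mem[0x03]=0x63, mem[0x05]=0x55

MEM[0x04,0x09,0x02,0x03,0x05] = 63 ae ae 63 55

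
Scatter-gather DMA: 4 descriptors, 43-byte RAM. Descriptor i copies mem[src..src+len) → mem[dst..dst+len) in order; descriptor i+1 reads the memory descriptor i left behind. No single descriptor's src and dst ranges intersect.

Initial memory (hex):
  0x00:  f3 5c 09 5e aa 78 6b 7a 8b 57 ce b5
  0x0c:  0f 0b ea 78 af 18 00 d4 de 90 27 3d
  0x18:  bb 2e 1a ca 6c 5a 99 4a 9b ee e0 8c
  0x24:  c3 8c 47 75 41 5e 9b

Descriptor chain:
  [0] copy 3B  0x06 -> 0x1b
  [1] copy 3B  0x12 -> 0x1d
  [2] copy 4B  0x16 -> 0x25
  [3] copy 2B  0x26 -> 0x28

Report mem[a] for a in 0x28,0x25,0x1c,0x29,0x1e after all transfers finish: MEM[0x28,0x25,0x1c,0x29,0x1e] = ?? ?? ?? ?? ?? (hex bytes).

[0] 0x06->0x1b len=3 : 6b 7a 8b
[1] 0x12->0x1d len=3 : 00 d4 de
[2] 0x16->0x25 len=4 : 27 3d bb 2e
[3] 0x26->0x28 len=2 : 3d bb
query mem[0x28]=0x3d, mem[0x25]=0x27, mem[0x1c]=0x7a, mem[0x29]=0xbb, mem[0x1e]=0xd4

MEM[0x28,0x25,0x1c,0x29,0x1e] = 3d 27 7a bb d4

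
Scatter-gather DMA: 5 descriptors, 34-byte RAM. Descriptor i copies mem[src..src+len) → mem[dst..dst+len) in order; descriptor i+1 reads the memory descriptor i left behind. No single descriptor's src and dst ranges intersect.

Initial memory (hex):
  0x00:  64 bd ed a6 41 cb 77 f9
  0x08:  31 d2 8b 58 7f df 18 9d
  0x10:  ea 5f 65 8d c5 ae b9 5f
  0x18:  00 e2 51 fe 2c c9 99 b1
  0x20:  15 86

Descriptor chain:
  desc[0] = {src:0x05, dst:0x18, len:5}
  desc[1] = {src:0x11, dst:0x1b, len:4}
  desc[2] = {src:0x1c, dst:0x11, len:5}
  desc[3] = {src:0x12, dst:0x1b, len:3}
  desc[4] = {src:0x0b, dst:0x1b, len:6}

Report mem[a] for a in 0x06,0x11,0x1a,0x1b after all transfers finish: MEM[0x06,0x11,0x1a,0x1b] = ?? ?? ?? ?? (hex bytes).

#0 dst[0x18+5] := {0xcb,0x77,0xf9,0x31,0xd2}
#1 dst[0x1b+4] := {0x5f,0x65,0x8d,0xc5}
#2 dst[0x11+5] := {0x65,0x8d,0xc5,0xb1,0x15}
#3 dst[0x1b+3] := {0x8d,0xc5,0xb1}
#4 dst[0x1b+6] := {0x58,0x7f,0xdf,0x18,0x9d,0xea}
query mem[0x06]=0x77, mem[0x11]=0x65, mem[0x1a]=0xf9, mem[0x1b]=0x58

MEM[0x06,0x11,0x1a,0x1b] = 77 65 f9 58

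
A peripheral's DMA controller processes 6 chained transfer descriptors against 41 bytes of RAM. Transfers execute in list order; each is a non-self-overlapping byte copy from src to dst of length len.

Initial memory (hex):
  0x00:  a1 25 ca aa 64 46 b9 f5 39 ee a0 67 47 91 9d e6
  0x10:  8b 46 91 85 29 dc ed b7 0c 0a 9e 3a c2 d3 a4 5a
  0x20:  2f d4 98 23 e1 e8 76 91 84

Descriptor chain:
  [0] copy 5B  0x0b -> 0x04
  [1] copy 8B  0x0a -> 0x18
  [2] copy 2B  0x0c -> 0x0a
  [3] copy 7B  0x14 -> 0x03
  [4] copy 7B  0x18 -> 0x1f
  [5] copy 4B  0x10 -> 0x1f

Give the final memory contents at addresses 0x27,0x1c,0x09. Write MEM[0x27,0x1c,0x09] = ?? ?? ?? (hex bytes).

MEM[0x27,0x1c,0x09] = 91 9d 47

  after D0: wrote 5B at 0x04 = 6747919de6
  after D1: wrote 8B at 0x18 = a06747919de68b46
  after D2: wrote 2B at 0x0a = 4791
  after D3: wrote 7B at 0x03 = 29dcedb7a06747
  after D4: wrote 7B at 0x1f = a06747919de68b
  after D5: wrote 4B at 0x1f = 8b469185
query mem[0x27]=0x91, mem[0x1c]=0x9d, mem[0x09]=0x47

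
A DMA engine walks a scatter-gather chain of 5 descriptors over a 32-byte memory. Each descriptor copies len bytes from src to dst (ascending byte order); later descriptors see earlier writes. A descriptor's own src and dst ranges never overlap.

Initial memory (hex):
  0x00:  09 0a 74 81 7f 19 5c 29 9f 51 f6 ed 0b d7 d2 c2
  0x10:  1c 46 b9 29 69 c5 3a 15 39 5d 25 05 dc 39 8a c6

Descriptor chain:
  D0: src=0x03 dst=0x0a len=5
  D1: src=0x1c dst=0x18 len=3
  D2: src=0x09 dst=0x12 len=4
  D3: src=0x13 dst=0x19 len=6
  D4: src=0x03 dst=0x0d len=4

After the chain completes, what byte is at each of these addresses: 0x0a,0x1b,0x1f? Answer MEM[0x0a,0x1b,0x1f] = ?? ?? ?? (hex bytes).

MEM[0x0a,0x1b,0x1f] = 81 19 c6

  after D0: wrote 5B at 0x0a = 817f195c29
  after D1: wrote 3B at 0x18 = dc398a
  after D2: wrote 4B at 0x12 = 51817f19
  after D3: wrote 6B at 0x19 = 817f193a15dc
  after D4: wrote 4B at 0x0d = 817f195c
query mem[0x0a]=0x81, mem[0x1b]=0x19, mem[0x1f]=0xc6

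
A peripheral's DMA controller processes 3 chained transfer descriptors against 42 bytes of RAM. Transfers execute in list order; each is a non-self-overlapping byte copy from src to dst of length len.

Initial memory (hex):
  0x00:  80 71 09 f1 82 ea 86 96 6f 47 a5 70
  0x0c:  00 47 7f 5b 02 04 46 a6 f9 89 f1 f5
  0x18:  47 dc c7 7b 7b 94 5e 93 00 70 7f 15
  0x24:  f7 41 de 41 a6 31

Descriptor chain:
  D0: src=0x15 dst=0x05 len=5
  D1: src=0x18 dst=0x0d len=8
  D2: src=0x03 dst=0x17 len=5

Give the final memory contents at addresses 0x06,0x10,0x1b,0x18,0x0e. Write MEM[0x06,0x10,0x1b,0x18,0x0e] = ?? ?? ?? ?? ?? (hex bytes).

MEM[0x06,0x10,0x1b,0x18,0x0e] = f1 7b f5 82 dc

#0 dst[0x05+5] := {0x89,0xf1,0xf5,0x47,0xdc}
#1 dst[0x0d+8] := {0x47,0xdc,0xc7,0x7b,0x7b,0x94,0x5e,0x93}
#2 dst[0x17+5] := {0xf1,0x82,0x89,0xf1,0xf5}
query mem[0x06]=0xf1, mem[0x10]=0x7b, mem[0x1b]=0xf5, mem[0x18]=0x82, mem[0x0e]=0xdc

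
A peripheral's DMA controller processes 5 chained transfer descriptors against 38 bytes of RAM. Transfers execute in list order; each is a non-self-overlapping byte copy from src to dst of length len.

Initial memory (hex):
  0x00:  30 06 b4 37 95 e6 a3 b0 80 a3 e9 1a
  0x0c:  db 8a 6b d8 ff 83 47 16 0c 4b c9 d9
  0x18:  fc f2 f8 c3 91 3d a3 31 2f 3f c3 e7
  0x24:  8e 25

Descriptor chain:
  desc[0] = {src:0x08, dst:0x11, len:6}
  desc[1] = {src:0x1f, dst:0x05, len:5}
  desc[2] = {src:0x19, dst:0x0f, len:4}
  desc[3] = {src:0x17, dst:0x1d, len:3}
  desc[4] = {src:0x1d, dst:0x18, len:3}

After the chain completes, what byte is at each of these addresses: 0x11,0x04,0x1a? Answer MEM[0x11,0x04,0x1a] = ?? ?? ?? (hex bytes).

D0: mem[0x11..0x16] <- [80 a3 e9 1a db 8a]
D1: mem[0x05..0x09] <- [31 2f 3f c3 e7]
D2: mem[0x0f..0x12] <- [f2 f8 c3 91]
D3: mem[0x1d..0x1f] <- [d9 fc f2]
D4: mem[0x18..0x1a] <- [d9 fc f2]
query mem[0x11]=0xc3, mem[0x04]=0x95, mem[0x1a]=0xf2

MEM[0x11,0x04,0x1a] = c3 95 f2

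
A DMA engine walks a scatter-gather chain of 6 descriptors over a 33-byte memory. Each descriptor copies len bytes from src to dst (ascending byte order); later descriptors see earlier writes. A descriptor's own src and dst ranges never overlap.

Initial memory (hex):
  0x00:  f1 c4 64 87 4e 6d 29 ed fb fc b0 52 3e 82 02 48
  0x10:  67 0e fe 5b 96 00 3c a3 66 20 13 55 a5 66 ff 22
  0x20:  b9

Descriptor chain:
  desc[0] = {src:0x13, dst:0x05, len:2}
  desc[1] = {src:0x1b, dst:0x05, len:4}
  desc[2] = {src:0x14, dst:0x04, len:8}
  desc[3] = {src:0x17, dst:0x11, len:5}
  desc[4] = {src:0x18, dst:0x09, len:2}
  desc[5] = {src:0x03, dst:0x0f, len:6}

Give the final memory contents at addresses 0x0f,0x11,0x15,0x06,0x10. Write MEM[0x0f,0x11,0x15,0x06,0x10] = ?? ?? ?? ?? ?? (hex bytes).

#0 dst[0x05+2] := {0x5b,0x96}
#1 dst[0x05+4] := {0x55,0xa5,0x66,0xff}
#2 dst[0x04+8] := {0x96,0x00,0x3c,0xa3,0x66,0x20,0x13,0x55}
#3 dst[0x11+5] := {0xa3,0x66,0x20,0x13,0x55}
#4 dst[0x09+2] := {0x66,0x20}
#5 dst[0x0f+6] := {0x87,0x96,0x00,0x3c,0xa3,0x66}
query mem[0x0f]=0x87, mem[0x11]=0x00, mem[0x15]=0x55, mem[0x06]=0x3c, mem[0x10]=0x96

MEM[0x0f,0x11,0x15,0x06,0x10] = 87 00 55 3c 96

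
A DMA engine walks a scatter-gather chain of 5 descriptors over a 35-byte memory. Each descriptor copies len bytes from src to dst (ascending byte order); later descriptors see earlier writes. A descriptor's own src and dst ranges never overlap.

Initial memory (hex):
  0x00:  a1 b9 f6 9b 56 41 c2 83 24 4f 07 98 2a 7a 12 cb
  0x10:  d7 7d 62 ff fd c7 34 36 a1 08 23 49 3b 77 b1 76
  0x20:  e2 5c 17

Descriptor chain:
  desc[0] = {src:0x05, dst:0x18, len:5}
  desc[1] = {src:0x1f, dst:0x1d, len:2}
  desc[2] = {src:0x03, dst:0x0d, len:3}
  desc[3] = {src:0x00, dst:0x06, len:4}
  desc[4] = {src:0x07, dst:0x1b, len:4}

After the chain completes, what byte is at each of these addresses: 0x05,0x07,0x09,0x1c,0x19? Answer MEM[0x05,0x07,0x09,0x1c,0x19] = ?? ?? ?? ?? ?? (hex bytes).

[0] 0x05->0x18 len=5 : 41 c2 83 24 4f
[1] 0x1f->0x1d len=2 : 76 e2
[2] 0x03->0x0d len=3 : 9b 56 41
[3] 0x00->0x06 len=4 : a1 b9 f6 9b
[4] 0x07->0x1b len=4 : b9 f6 9b 07
query mem[0x05]=0x41, mem[0x07]=0xb9, mem[0x09]=0x9b, mem[0x1c]=0xf6, mem[0x19]=0xc2

MEM[0x05,0x07,0x09,0x1c,0x19] = 41 b9 9b f6 c2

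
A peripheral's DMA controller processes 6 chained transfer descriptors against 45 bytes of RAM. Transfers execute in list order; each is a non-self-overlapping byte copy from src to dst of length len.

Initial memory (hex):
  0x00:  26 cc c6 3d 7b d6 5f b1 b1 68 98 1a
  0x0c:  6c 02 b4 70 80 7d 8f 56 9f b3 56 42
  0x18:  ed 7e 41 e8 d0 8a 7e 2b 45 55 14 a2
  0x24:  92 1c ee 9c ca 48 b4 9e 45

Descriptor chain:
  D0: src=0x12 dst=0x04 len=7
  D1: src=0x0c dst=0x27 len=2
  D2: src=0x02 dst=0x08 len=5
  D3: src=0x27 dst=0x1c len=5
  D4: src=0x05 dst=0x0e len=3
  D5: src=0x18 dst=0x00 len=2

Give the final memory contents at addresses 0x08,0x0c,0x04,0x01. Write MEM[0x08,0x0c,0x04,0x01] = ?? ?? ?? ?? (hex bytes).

  after D0: wrote 7B at 0x04 = 8f569fb35642ed
  after D1: wrote 2B at 0x27 = 6c02
  after D2: wrote 5B at 0x08 = c63d8f569f
  after D3: wrote 5B at 0x1c = 6c0248b49e
  after D4: wrote 3B at 0x0e = 569fb3
  after D5: wrote 2B at 0x00 = ed7e
query mem[0x08]=0xc6, mem[0x0c]=0x9f, mem[0x04]=0x8f, mem[0x01]=0x7e

MEM[0x08,0x0c,0x04,0x01] = c6 9f 8f 7e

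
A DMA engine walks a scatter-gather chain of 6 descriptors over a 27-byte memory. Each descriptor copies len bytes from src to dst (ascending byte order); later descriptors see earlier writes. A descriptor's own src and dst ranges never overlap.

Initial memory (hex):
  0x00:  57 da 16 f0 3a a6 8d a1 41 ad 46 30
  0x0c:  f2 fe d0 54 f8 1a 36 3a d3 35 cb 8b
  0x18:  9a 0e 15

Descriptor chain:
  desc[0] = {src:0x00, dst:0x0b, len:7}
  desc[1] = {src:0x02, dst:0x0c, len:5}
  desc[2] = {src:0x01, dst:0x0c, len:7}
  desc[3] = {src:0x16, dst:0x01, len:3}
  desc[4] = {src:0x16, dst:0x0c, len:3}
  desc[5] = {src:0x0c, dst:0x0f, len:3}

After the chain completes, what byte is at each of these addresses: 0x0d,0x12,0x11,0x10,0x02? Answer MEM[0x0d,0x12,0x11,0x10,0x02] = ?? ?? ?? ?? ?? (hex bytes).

MEM[0x0d,0x12,0x11,0x10,0x02] = 8b a1 9a 8b 8b

[0] 0x00->0x0b len=7 : 57 da 16 f0 3a a6 8d
[1] 0x02->0x0c len=5 : 16 f0 3a a6 8d
[2] 0x01->0x0c len=7 : da 16 f0 3a a6 8d a1
[3] 0x16->0x01 len=3 : cb 8b 9a
[4] 0x16->0x0c len=3 : cb 8b 9a
[5] 0x0c->0x0f len=3 : cb 8b 9a
query mem[0x0d]=0x8b, mem[0x12]=0xa1, mem[0x11]=0x9a, mem[0x10]=0x8b, mem[0x02]=0x8b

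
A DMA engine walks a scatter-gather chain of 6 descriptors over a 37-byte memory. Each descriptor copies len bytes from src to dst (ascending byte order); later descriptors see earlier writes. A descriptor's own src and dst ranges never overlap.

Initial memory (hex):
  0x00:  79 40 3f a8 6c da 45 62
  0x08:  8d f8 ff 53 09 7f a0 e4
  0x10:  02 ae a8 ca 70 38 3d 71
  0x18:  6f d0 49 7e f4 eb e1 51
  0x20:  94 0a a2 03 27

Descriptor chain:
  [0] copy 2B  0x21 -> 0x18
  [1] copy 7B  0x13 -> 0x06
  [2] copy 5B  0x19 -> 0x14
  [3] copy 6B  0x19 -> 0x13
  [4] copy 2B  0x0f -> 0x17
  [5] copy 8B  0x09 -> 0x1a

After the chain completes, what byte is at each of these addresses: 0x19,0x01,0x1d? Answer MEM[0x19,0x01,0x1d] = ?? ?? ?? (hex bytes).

MEM[0x19,0x01,0x1d] = a2 40 a2

[0] 0x21->0x18 len=2 : 0a a2
[1] 0x13->0x06 len=7 : ca 70 38 3d 71 0a a2
[2] 0x19->0x14 len=5 : a2 49 7e f4 eb
[3] 0x19->0x13 len=6 : a2 49 7e f4 eb e1
[4] 0x0f->0x17 len=2 : e4 02
[5] 0x09->0x1a len=8 : 3d 71 0a a2 7f a0 e4 02
query mem[0x19]=0xa2, mem[0x01]=0x40, mem[0x1d]=0xa2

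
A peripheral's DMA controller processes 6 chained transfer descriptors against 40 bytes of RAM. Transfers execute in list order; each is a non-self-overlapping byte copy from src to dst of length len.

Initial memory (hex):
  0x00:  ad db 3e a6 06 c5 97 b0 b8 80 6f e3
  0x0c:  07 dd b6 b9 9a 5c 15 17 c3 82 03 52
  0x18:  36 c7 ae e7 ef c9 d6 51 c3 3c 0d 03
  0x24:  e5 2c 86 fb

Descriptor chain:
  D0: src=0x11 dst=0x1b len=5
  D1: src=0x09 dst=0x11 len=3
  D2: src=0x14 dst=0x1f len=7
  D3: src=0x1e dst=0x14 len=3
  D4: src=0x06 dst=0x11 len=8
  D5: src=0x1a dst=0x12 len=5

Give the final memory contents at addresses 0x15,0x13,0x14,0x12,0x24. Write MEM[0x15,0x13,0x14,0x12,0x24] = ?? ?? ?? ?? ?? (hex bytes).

MEM[0x15,0x13,0x14,0x12,0x24] = 17 5c 15 ae c7

#0 dst[0x1b+5] := {0x5c,0x15,0x17,0xc3,0x82}
#1 dst[0x11+3] := {0x80,0x6f,0xe3}
#2 dst[0x1f+7] := {0xc3,0x82,0x03,0x52,0x36,0xc7,0xae}
#3 dst[0x14+3] := {0xc3,0xc3,0x82}
#4 dst[0x11+8] := {0x97,0xb0,0xb8,0x80,0x6f,0xe3,0x07,0xdd}
#5 dst[0x12+5] := {0xae,0x5c,0x15,0x17,0xc3}
query mem[0x15]=0x17, mem[0x13]=0x5c, mem[0x14]=0x15, mem[0x12]=0xae, mem[0x24]=0xc7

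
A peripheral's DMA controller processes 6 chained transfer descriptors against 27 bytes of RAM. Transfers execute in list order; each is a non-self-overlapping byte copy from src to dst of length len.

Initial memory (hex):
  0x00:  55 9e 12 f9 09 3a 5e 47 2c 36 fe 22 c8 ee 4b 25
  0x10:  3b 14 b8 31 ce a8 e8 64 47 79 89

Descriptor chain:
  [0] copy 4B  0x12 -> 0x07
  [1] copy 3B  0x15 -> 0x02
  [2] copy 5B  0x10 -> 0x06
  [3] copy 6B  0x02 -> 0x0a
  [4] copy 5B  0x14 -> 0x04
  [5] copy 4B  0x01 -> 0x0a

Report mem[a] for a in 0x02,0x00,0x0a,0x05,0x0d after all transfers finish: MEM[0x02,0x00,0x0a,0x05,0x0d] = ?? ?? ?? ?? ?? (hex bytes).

MEM[0x02,0x00,0x0a,0x05,0x0d] = a8 55 9e a8 ce

  after D0: wrote 4B at 0x07 = b831cea8
  after D1: wrote 3B at 0x02 = a8e864
  after D2: wrote 5B at 0x06 = 3b14b831ce
  after D3: wrote 6B at 0x0a = a8e8643a3b14
  after D4: wrote 5B at 0x04 = cea8e86447
  after D5: wrote 4B at 0x0a = 9ea8e8ce
query mem[0x02]=0xa8, mem[0x00]=0x55, mem[0x0a]=0x9e, mem[0x05]=0xa8, mem[0x0d]=0xce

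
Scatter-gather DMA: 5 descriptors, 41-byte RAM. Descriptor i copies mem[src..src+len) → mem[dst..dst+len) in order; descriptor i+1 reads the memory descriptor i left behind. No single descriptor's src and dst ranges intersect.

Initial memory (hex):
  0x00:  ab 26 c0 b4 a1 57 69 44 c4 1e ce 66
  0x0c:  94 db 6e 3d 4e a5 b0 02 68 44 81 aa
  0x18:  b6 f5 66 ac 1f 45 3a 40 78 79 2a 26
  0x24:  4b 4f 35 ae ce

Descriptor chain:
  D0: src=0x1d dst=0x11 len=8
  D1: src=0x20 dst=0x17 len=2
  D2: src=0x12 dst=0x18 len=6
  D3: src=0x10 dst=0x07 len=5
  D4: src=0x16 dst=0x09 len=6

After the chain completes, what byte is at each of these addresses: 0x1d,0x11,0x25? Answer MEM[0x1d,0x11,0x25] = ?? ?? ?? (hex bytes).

MEM[0x1d,0x11,0x25] = 78 45 4f

D0: mem[0x11..0x18] <- [45 3a 40 78 79 2a 26 4b]
D1: mem[0x17..0x18] <- [78 79]
D2: mem[0x18..0x1d] <- [3a 40 78 79 2a 78]
D3: mem[0x07..0x0b] <- [4e 45 3a 40 78]
D4: mem[0x09..0x0e] <- [2a 78 3a 40 78 79]
query mem[0x1d]=0x78, mem[0x11]=0x45, mem[0x25]=0x4f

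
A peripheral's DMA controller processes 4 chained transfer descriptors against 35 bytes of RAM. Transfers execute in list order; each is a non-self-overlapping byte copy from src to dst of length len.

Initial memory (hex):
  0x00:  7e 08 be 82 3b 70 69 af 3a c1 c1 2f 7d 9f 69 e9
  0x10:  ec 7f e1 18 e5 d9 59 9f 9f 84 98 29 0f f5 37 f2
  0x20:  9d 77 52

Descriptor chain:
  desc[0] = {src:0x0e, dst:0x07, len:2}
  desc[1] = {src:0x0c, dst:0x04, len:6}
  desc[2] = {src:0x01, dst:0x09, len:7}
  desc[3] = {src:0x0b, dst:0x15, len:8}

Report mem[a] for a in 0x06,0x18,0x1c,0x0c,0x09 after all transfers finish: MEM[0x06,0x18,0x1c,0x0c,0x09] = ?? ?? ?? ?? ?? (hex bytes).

MEM[0x06,0x18,0x1c,0x0c,0x09] = 69 69 e1 7d 08

#0 dst[0x07+2] := {0x69,0xe9}
#1 dst[0x04+6] := {0x7d,0x9f,0x69,0xe9,0xec,0x7f}
#2 dst[0x09+7] := {0x08,0xbe,0x82,0x7d,0x9f,0x69,0xe9}
#3 dst[0x15+8] := {0x82,0x7d,0x9f,0x69,0xe9,0xec,0x7f,0xe1}
query mem[0x06]=0x69, mem[0x18]=0x69, mem[0x1c]=0xe1, mem[0x0c]=0x7d, mem[0x09]=0x08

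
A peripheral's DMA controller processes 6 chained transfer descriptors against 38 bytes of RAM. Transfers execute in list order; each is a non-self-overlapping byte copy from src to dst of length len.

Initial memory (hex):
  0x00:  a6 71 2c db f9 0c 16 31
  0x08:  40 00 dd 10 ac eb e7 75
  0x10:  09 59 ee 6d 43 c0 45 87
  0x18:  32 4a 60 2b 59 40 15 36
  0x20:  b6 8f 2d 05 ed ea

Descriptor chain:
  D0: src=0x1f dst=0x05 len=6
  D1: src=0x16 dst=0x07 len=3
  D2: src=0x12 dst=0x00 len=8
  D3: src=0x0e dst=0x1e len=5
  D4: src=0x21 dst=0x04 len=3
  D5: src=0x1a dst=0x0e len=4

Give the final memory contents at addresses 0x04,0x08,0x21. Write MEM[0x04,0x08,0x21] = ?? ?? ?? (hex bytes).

  after D0: wrote 6B at 0x05 = 36b68f2d05ed
  after D1: wrote 3B at 0x07 = 458732
  after D2: wrote 8B at 0x00 = ee6d43c04587324a
  after D3: wrote 5B at 0x1e = e7750959ee
  after D4: wrote 3B at 0x04 = 59ee05
  after D5: wrote 4B at 0x0e = 602b5940
query mem[0x04]=0x59, mem[0x08]=0x87, mem[0x21]=0x59

MEM[0x04,0x08,0x21] = 59 87 59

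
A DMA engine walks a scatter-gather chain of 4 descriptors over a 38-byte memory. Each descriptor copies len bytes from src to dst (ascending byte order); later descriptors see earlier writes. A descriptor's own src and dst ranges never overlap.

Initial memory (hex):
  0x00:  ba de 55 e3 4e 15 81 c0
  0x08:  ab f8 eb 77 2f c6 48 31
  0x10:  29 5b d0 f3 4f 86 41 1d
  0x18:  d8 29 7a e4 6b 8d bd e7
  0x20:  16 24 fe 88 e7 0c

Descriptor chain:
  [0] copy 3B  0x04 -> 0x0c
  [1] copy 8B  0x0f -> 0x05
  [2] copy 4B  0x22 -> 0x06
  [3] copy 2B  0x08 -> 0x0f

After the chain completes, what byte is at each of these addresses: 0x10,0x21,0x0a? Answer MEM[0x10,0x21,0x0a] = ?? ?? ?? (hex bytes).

  after D0: wrote 3B at 0x0c = 4e1581
  after D1: wrote 8B at 0x05 = 31295bd0f34f8641
  after D2: wrote 4B at 0x06 = fe88e70c
  after D3: wrote 2B at 0x0f = e70c
query mem[0x10]=0x0c, mem[0x21]=0x24, mem[0x0a]=0x4f

MEM[0x10,0x21,0x0a] = 0c 24 4f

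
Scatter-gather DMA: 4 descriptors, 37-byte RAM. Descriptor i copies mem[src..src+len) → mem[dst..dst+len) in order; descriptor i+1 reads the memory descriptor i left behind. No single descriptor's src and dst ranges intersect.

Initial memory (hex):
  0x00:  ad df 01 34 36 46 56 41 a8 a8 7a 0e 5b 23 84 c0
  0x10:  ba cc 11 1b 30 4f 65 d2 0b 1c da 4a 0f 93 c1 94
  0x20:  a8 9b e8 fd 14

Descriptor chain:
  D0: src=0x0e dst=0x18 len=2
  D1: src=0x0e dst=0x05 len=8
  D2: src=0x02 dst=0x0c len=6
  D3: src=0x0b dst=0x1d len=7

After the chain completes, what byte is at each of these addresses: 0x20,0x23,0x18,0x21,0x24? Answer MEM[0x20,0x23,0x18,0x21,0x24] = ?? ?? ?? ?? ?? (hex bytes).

MEM[0x20,0x23,0x18,0x21,0x24] = 36 ba 84 84 14

[0] 0x0e->0x18 len=2 : 84 c0
[1] 0x0e->0x05 len=8 : 84 c0 ba cc 11 1b 30 4f
[2] 0x02->0x0c len=6 : 01 34 36 84 c0 ba
[3] 0x0b->0x1d len=7 : 30 01 34 36 84 c0 ba
query mem[0x20]=0x36, mem[0x23]=0xba, mem[0x18]=0x84, mem[0x21]=0x84, mem[0x24]=0x14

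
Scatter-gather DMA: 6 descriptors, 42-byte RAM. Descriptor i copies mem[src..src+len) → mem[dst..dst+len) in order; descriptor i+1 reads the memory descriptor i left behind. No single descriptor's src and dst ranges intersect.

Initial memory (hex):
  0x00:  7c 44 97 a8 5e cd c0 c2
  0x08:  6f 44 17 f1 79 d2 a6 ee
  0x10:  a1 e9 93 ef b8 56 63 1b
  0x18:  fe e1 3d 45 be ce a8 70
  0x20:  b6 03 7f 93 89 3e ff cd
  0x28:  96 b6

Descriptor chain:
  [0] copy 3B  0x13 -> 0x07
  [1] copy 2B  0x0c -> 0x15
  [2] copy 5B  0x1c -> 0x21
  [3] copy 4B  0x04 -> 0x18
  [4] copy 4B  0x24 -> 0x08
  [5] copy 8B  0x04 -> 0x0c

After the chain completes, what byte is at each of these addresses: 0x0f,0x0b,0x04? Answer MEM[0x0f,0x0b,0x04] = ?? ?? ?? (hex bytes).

MEM[0x0f,0x0b,0x04] = ef cd 5e

#0 dst[0x07+3] := {0xef,0xb8,0x56}
#1 dst[0x15+2] := {0x79,0xd2}
#2 dst[0x21+5] := {0xbe,0xce,0xa8,0x70,0xb6}
#3 dst[0x18+4] := {0x5e,0xcd,0xc0,0xef}
#4 dst[0x08+4] := {0x70,0xb6,0xff,0xcd}
#5 dst[0x0c+8] := {0x5e,0xcd,0xc0,0xef,0x70,0xb6,0xff,0xcd}
query mem[0x0f]=0xef, mem[0x0b]=0xcd, mem[0x04]=0x5e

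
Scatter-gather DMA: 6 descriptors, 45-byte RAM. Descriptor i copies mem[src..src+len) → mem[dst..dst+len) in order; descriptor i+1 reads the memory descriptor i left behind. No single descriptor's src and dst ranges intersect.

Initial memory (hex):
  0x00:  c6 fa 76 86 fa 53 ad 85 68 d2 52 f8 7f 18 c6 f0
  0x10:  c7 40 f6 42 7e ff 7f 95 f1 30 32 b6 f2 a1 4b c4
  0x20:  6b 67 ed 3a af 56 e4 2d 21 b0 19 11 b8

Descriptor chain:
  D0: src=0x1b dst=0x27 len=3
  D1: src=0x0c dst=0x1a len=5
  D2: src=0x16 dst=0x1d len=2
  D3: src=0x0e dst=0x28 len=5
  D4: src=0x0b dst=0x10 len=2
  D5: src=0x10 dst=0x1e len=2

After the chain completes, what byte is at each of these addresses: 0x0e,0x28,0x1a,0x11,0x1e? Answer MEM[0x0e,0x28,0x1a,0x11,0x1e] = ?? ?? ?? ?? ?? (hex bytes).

#0 dst[0x27+3] := {0xb6,0xf2,0xa1}
#1 dst[0x1a+5] := {0x7f,0x18,0xc6,0xf0,0xc7}
#2 dst[0x1d+2] := {0x7f,0x95}
#3 dst[0x28+5] := {0xc6,0xf0,0xc7,0x40,0xf6}
#4 dst[0x10+2] := {0xf8,0x7f}
#5 dst[0x1e+2] := {0xf8,0x7f}
query mem[0x0e]=0xc6, mem[0x28]=0xc6, mem[0x1a]=0x7f, mem[0x11]=0x7f, mem[0x1e]=0xf8

MEM[0x0e,0x28,0x1a,0x11,0x1e] = c6 c6 7f 7f f8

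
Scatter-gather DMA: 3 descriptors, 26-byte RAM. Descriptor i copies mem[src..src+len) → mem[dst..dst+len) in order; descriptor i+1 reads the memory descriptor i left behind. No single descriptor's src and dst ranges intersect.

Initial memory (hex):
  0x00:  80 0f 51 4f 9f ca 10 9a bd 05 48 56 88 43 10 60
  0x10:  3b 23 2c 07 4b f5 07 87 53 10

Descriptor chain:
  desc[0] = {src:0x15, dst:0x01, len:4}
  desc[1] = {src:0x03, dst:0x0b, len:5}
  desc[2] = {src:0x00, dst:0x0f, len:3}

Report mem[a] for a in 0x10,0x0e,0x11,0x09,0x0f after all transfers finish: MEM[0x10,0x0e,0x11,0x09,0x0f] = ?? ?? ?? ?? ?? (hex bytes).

[0] 0x15->0x01 len=4 : f5 07 87 53
[1] 0x03->0x0b len=5 : 87 53 ca 10 9a
[2] 0x00->0x0f len=3 : 80 f5 07
query mem[0x10]=0xf5, mem[0x0e]=0x10, mem[0x11]=0x07, mem[0x09]=0x05, mem[0x0f]=0x80

MEM[0x10,0x0e,0x11,0x09,0x0f] = f5 10 07 05 80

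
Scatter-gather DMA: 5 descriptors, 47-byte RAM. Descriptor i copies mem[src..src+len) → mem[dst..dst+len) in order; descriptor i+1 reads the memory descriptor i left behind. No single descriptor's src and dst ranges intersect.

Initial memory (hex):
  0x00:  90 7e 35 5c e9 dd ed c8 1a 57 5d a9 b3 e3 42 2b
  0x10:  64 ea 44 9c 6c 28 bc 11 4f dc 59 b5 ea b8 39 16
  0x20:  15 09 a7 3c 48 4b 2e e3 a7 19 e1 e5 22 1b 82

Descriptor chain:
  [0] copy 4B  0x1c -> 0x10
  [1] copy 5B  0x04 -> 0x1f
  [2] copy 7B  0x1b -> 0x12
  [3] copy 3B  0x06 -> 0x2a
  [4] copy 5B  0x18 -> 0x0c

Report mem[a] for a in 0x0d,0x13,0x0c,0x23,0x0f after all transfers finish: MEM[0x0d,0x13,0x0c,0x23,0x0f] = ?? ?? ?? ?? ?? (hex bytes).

MEM[0x0d,0x13,0x0c,0x23,0x0f] = dc ea ed 1a b5

#0 dst[0x10+4] := {0xea,0xb8,0x39,0x16}
#1 dst[0x1f+5] := {0xe9,0xdd,0xed,0xc8,0x1a}
#2 dst[0x12+7] := {0xb5,0xea,0xb8,0x39,0xe9,0xdd,0xed}
#3 dst[0x2a+3] := {0xed,0xc8,0x1a}
#4 dst[0x0c+5] := {0xed,0xdc,0x59,0xb5,0xea}
query mem[0x0d]=0xdc, mem[0x13]=0xea, mem[0x0c]=0xed, mem[0x23]=0x1a, mem[0x0f]=0xb5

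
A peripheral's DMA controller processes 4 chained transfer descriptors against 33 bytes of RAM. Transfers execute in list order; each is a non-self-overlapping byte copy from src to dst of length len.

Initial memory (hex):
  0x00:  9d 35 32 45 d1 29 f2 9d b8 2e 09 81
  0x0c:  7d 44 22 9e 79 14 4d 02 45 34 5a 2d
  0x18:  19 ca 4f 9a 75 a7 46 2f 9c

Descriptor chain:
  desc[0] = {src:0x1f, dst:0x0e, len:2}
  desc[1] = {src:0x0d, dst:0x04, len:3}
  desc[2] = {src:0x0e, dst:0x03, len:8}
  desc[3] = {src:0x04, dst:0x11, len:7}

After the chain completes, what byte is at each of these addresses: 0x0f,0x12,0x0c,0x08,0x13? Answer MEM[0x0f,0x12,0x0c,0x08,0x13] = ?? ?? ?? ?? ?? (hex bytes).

MEM[0x0f,0x12,0x0c,0x08,0x13] = 9c 79 7d 02 14

D0: mem[0x0e..0x0f] <- [2f 9c]
D1: mem[0x04..0x06] <- [44 2f 9c]
D2: mem[0x03..0x0a] <- [2f 9c 79 14 4d 02 45 34]
D3: mem[0x11..0x17] <- [9c 79 14 4d 02 45 34]
query mem[0x0f]=0x9c, mem[0x12]=0x79, mem[0x0c]=0x7d, mem[0x08]=0x02, mem[0x13]=0x14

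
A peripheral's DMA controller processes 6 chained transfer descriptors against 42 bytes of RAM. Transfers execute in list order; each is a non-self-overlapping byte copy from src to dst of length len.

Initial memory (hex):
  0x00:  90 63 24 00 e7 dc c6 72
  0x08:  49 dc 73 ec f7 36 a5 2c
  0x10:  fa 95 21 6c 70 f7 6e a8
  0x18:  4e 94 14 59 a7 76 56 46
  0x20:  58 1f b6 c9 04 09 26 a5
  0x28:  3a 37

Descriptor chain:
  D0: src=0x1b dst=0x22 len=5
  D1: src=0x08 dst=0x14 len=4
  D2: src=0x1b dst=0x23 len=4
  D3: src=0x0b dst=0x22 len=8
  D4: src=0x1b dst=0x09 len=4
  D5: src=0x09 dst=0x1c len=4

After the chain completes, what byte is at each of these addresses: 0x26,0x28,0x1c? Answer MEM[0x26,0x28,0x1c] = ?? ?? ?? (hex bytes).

#0 dst[0x22+5] := {0x59,0xa7,0x76,0x56,0x46}
#1 dst[0x14+4] := {0x49,0xdc,0x73,0xec}
#2 dst[0x23+4] := {0x59,0xa7,0x76,0x56}
#3 dst[0x22+8] := {0xec,0xf7,0x36,0xa5,0x2c,0xfa,0x95,0x21}
#4 dst[0x09+4] := {0x59,0xa7,0x76,0x56}
#5 dst[0x1c+4] := {0x59,0xa7,0x76,0x56}
query mem[0x26]=0x2c, mem[0x28]=0x95, mem[0x1c]=0x59

MEM[0x26,0x28,0x1c] = 2c 95 59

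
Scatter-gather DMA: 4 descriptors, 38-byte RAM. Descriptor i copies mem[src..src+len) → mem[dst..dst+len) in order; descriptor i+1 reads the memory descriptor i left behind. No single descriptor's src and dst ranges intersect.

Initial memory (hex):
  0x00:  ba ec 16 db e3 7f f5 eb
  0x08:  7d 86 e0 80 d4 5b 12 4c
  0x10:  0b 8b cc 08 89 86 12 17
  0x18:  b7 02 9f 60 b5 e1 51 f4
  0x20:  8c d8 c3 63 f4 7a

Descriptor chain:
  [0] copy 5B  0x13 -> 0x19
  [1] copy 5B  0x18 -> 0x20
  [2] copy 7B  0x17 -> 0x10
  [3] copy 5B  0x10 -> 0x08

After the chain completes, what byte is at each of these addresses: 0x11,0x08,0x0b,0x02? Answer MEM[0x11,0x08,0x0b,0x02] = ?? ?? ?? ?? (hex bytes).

MEM[0x11,0x08,0x0b,0x02] = b7 17 89 16

[0] 0x13->0x19 len=5 : 08 89 86 12 17
[1] 0x18->0x20 len=5 : b7 08 89 86 12
[2] 0x17->0x10 len=7 : 17 b7 08 89 86 12 17
[3] 0x10->0x08 len=5 : 17 b7 08 89 86
query mem[0x11]=0xb7, mem[0x08]=0x17, mem[0x0b]=0x89, mem[0x02]=0x16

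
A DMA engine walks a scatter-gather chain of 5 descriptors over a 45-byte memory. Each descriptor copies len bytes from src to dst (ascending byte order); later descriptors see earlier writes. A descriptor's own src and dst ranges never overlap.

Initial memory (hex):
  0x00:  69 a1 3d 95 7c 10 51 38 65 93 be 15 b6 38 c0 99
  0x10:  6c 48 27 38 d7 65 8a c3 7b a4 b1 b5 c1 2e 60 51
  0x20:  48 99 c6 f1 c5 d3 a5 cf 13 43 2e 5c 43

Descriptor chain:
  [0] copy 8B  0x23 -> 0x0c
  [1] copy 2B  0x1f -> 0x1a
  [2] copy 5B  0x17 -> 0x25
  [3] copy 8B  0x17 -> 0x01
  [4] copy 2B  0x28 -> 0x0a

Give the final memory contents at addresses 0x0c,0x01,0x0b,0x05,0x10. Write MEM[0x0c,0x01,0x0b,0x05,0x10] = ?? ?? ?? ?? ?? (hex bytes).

MEM[0x0c,0x01,0x0b,0x05,0x10] = f1 c3 48 48 cf

D0: mem[0x0c..0x13] <- [f1 c5 d3 a5 cf 13 43 2e]
D1: mem[0x1a..0x1b] <- [51 48]
D2: mem[0x25..0x29] <- [c3 7b a4 51 48]
D3: mem[0x01..0x08] <- [c3 7b a4 51 48 c1 2e 60]
D4: mem[0x0a..0x0b] <- [51 48]
query mem[0x0c]=0xf1, mem[0x01]=0xc3, mem[0x0b]=0x48, mem[0x05]=0x48, mem[0x10]=0xcf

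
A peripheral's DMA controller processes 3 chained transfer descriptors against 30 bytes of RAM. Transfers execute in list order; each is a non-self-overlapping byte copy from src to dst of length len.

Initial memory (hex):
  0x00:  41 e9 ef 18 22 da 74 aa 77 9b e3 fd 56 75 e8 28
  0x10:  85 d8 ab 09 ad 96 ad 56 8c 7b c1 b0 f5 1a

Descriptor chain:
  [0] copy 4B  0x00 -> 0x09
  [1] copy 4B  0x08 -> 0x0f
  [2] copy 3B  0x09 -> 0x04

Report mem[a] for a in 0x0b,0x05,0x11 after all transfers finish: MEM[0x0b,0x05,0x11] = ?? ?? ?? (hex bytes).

#0 dst[0x09+4] := {0x41,0xe9,0xef,0x18}
#1 dst[0x0f+4] := {0x77,0x41,0xe9,0xef}
#2 dst[0x04+3] := {0x41,0xe9,0xef}
query mem[0x0b]=0xef, mem[0x05]=0xe9, mem[0x11]=0xe9

MEM[0x0b,0x05,0x11] = ef e9 e9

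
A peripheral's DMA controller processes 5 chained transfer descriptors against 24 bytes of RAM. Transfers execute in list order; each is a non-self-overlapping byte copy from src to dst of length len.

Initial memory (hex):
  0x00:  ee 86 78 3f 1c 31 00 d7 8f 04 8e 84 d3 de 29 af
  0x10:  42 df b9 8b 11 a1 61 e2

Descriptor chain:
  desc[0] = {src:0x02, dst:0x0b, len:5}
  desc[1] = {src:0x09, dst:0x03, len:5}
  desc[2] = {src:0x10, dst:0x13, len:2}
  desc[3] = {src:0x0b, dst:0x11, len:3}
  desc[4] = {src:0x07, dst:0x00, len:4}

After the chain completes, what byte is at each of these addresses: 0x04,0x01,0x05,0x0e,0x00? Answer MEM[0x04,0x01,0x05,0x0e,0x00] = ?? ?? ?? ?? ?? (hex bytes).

MEM[0x04,0x01,0x05,0x0e,0x00] = 8e 8f 78 31 1c

  after D0: wrote 5B at 0x0b = 783f1c3100
  after D1: wrote 5B at 0x03 = 048e783f1c
  after D2: wrote 2B at 0x13 = 42df
  after D3: wrote 3B at 0x11 = 783f1c
  after D4: wrote 4B at 0x00 = 1c8f048e
query mem[0x04]=0x8e, mem[0x01]=0x8f, mem[0x05]=0x78, mem[0x0e]=0x31, mem[0x00]=0x1c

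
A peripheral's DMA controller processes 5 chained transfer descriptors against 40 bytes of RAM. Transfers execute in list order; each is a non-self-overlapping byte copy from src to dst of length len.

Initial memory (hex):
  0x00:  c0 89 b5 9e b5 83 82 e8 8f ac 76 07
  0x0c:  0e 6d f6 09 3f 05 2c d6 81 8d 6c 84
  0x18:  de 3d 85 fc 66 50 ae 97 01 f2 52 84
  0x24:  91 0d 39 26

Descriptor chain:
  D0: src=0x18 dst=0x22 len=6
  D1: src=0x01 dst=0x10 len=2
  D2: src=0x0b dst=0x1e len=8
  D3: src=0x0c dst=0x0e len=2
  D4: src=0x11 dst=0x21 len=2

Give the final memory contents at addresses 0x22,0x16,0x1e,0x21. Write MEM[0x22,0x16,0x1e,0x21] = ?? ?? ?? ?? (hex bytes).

[0] 0x18->0x22 len=6 : de 3d 85 fc 66 50
[1] 0x01->0x10 len=2 : 89 b5
[2] 0x0b->0x1e len=8 : 07 0e 6d f6 09 89 b5 2c
[3] 0x0c->0x0e len=2 : 0e 6d
[4] 0x11->0x21 len=2 : b5 2c
query mem[0x22]=0x2c, mem[0x16]=0x6c, mem[0x1e]=0x07, mem[0x21]=0xb5

MEM[0x22,0x16,0x1e,0x21] = 2c 6c 07 b5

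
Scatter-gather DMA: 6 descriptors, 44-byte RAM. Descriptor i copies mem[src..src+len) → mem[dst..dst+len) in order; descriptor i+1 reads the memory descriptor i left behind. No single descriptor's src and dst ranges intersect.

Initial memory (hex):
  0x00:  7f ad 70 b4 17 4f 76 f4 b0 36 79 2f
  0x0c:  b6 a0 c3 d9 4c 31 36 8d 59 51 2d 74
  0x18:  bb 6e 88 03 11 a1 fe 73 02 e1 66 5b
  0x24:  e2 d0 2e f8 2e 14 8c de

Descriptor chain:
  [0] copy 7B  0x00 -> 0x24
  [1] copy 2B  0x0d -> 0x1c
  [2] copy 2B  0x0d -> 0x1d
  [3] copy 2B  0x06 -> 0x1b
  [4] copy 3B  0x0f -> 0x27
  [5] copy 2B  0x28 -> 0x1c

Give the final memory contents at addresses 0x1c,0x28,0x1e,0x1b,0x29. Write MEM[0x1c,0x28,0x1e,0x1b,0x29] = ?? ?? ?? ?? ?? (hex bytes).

D0: mem[0x24..0x2a] <- [7f ad 70 b4 17 4f 76]
D1: mem[0x1c..0x1d] <- [a0 c3]
D2: mem[0x1d..0x1e] <- [a0 c3]
D3: mem[0x1b..0x1c] <- [76 f4]
D4: mem[0x27..0x29] <- [d9 4c 31]
D5: mem[0x1c..0x1d] <- [4c 31]
query mem[0x1c]=0x4c, mem[0x28]=0x4c, mem[0x1e]=0xc3, mem[0x1b]=0x76, mem[0x29]=0x31

MEM[0x1c,0x28,0x1e,0x1b,0x29] = 4c 4c c3 76 31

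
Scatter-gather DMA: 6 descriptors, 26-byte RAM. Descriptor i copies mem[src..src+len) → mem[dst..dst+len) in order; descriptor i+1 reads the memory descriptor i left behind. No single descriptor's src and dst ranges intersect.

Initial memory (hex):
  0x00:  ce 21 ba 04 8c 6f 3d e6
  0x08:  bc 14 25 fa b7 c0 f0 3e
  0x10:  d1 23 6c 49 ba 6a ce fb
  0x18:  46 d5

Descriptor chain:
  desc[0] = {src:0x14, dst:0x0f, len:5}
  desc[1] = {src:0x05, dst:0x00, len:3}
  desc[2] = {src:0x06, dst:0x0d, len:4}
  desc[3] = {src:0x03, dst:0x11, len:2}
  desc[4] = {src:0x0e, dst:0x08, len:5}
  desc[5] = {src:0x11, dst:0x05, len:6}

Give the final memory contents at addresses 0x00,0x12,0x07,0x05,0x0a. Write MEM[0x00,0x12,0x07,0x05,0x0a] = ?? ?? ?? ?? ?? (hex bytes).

MEM[0x00,0x12,0x07,0x05,0x0a] = 6f 8c 46 04 ce

[0] 0x14->0x0f len=5 : ba 6a ce fb 46
[1] 0x05->0x00 len=3 : 6f 3d e6
[2] 0x06->0x0d len=4 : 3d e6 bc 14
[3] 0x03->0x11 len=2 : 04 8c
[4] 0x0e->0x08 len=5 : e6 bc 14 04 8c
[5] 0x11->0x05 len=6 : 04 8c 46 ba 6a ce
query mem[0x00]=0x6f, mem[0x12]=0x8c, mem[0x07]=0x46, mem[0x05]=0x04, mem[0x0a]=0xce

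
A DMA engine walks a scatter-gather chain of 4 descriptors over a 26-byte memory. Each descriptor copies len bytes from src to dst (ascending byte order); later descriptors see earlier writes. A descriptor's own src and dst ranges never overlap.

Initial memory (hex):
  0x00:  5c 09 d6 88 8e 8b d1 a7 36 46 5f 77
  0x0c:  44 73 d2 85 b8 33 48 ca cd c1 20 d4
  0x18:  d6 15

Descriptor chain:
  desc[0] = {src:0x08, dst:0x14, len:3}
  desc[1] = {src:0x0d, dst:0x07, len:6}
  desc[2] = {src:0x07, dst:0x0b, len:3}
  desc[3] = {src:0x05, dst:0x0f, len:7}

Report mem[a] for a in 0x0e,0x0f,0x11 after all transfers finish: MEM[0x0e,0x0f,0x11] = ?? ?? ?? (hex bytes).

MEM[0x0e,0x0f,0x11] = d2 8b 73

[0] 0x08->0x14 len=3 : 36 46 5f
[1] 0x0d->0x07 len=6 : 73 d2 85 b8 33 48
[2] 0x07->0x0b len=3 : 73 d2 85
[3] 0x05->0x0f len=7 : 8b d1 73 d2 85 b8 73
query mem[0x0e]=0xd2, mem[0x0f]=0x8b, mem[0x11]=0x73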